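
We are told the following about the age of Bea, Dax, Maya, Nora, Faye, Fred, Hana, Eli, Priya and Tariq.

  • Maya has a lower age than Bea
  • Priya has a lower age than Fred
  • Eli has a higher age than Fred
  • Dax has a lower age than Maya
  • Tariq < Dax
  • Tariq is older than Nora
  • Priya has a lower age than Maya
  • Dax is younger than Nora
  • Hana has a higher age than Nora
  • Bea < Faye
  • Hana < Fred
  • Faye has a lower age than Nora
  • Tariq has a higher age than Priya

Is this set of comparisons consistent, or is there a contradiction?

inconsistent

We have Nora < Tariq stated directly, yet also Tariq < Dax < Maya < Bea < Faye < Nora by chaining the others — so Tariq < Nora. Contradiction.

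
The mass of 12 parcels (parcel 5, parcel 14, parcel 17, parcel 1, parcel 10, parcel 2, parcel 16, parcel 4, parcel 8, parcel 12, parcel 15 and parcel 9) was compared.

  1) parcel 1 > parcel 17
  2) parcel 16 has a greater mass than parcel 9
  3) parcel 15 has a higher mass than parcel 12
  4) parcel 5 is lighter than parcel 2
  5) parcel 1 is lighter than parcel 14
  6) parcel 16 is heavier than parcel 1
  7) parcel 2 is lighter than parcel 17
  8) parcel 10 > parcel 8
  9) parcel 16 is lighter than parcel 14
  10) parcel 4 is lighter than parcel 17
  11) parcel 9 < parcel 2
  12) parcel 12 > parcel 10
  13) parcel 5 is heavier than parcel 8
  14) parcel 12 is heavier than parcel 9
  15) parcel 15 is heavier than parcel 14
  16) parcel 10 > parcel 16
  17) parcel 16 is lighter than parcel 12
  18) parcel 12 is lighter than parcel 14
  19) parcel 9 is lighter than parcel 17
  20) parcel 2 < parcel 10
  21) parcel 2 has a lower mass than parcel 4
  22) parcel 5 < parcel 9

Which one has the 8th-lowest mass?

Chaining the given pairs: parcel 8 < parcel 5 < parcel 9 < parcel 2 < parcel 4 < parcel 17 < parcel 1 < parcel 16 < parcel 10 < parcel 12 < parcel 14 < parcel 15.
The 8th smallest is parcel 16.

parcel 16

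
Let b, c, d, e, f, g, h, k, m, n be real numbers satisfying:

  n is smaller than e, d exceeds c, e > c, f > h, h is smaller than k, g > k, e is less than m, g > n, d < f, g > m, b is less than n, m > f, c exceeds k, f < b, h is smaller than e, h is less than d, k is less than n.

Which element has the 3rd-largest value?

e

The consecutive relations fix a unique order: h < k < c < d < f < b < n < e < m < g.
Counting 3 from the largest end gives e.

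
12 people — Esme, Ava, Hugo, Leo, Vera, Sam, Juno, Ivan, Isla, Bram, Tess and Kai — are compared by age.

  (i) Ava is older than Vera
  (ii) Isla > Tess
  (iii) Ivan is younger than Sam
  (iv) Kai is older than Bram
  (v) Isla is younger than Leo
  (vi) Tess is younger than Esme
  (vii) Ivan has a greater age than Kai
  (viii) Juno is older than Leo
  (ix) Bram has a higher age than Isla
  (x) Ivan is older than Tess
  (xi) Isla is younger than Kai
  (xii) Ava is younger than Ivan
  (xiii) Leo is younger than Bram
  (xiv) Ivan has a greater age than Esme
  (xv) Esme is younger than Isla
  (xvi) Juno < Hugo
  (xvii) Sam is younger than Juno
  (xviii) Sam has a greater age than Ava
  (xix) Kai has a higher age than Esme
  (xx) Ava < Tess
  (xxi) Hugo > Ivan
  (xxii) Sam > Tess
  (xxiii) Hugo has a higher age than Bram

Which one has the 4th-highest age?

Ivan

Piecing the relations together gives one ordering: Vera < Ava < Tess < Esme < Isla < Leo < Bram < Kai < Ivan < Sam < Juno < Hugo.
Counting 4 from the largest end gives Ivan.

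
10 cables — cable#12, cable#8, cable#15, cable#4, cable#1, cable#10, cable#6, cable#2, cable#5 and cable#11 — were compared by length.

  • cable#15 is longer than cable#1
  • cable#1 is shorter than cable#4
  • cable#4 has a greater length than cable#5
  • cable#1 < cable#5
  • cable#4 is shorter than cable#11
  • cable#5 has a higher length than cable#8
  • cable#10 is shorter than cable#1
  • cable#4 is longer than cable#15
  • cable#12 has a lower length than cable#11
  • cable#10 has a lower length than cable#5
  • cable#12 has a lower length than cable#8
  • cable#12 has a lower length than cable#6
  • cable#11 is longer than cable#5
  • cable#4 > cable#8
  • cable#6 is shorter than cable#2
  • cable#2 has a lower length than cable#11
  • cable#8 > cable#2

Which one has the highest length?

cable#12 is not greatest since cable#12 < cable#6; cable#10 is not greatest since cable#10 < cable#1; cable#1 is not greatest since cable#1 < cable#5; cable#6 is not greatest since cable#6 < cable#2; cable#2 is not greatest since cable#2 < cable#11; cable#8 is not greatest since cable#8 < cable#4; cable#15 is not greatest since cable#15 < cable#4; cable#5 is not greatest since cable#5 < cable#11; cable#4 is not greatest since cable#4 < cable#11.
Only cable#11 has nothing above it, so cable#11 is the highest length.

cable#11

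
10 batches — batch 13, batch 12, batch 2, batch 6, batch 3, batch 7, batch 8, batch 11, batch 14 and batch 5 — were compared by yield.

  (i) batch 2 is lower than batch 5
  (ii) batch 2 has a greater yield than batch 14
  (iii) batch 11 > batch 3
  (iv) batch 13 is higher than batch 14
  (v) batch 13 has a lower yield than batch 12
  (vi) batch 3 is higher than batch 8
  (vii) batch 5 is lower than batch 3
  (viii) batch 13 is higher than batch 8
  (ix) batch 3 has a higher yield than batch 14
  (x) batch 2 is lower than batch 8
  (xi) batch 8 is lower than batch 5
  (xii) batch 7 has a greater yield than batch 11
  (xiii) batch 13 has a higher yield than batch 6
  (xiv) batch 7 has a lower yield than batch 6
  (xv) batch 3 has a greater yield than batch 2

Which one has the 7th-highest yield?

batch 5

Chaining the given pairs: batch 14 < batch 2 < batch 8 < batch 5 < batch 3 < batch 11 < batch 7 < batch 6 < batch 13 < batch 12.
The 7th largest is batch 5.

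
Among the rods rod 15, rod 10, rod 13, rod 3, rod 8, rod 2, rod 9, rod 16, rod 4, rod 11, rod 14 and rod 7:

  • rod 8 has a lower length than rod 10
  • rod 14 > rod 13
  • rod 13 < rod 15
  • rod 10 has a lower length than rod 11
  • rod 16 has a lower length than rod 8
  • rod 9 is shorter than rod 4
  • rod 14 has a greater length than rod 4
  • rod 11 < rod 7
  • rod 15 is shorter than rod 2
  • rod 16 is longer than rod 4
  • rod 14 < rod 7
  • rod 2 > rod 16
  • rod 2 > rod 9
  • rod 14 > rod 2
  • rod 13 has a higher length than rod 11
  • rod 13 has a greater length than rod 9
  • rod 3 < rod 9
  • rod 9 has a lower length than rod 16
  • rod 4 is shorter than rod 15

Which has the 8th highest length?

The consecutive relations fix a unique order: rod 3 < rod 9 < rod 4 < rod 16 < rod 8 < rod 10 < rod 11 < rod 13 < rod 15 < rod 2 < rod 14 < rod 7.
The 8th largest is rod 8.

rod 8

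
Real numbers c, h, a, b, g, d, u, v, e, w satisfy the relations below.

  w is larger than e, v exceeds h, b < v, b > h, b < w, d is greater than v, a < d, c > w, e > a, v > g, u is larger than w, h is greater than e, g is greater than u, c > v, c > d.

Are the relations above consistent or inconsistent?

Every relation is compatible with a < e < h < b < w < u < g < v < d < c; the set is consistent.

consistent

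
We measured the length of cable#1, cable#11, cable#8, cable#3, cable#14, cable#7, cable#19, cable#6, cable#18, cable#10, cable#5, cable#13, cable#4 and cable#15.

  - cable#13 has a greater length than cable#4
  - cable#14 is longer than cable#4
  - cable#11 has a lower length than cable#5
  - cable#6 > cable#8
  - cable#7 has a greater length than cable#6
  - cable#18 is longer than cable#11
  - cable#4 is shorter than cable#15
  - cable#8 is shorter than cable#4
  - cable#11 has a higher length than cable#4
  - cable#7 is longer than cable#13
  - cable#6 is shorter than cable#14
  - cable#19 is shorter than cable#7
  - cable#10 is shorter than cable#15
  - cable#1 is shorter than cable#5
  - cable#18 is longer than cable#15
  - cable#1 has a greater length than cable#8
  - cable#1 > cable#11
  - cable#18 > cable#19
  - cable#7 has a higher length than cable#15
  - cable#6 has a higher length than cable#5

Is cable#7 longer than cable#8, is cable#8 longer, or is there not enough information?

Following the relations from cable#8: cable#8 < cable#4 < cable#11 < cable#5 < cable#6 < cable#7.
So cable#7 is longer.

cable#7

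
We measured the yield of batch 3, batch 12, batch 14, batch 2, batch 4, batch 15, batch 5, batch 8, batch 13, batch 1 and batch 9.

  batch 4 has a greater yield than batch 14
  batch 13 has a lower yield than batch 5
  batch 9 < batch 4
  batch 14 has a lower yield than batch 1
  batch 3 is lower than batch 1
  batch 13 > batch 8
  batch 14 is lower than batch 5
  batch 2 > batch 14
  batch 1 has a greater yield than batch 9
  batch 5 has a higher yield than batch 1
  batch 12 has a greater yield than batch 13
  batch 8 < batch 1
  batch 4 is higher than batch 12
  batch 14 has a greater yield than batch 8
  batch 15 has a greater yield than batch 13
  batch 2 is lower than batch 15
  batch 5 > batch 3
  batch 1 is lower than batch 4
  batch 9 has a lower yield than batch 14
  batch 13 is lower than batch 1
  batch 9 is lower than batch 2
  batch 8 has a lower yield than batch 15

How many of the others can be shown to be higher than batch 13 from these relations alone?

Directly above batch 13: batch 15, batch 1, batch 12, batch 5.
One step further: batch 4 (5 so far).
No other element is forced above batch 13 by the given relations, so the count is 5.

5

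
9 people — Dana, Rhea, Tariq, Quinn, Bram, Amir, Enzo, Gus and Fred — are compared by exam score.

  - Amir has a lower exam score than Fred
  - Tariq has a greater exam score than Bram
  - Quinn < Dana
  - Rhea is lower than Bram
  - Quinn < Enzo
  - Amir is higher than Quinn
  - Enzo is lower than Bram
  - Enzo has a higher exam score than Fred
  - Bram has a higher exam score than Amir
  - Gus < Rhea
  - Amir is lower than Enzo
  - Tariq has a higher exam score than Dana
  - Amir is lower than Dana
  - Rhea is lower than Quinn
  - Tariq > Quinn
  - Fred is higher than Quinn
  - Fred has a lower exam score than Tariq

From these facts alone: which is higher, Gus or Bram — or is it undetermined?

Bram

Gus < Rhea and Rhea < Quinn give Gus < Quinn.
With Quinn < Amir: Gus < Rhea < Quinn < Amir.
Then Amir < Fred extends the chain to Fred.
Then Fred < Enzo extends the chain to Enzo.
With Enzo < Bram: Gus < Rhea < Quinn < Amir < Fred < Enzo < Bram.
So Bram is higher.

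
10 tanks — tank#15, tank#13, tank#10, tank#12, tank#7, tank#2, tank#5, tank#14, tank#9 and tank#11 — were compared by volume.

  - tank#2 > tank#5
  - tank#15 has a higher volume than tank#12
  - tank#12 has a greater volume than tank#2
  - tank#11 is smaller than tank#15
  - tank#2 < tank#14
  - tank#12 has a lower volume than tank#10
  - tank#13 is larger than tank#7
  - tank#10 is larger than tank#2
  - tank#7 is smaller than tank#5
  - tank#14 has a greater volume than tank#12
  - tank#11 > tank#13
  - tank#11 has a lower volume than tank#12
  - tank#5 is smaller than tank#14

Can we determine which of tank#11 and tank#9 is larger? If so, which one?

Following every chain through tank#11: above tank#11 we get tank#12, tank#15, tank#14, tank#10; below tank#11 we get tank#7, tank#13.
tank#9 is not reached, and no chain runs the other way from tank#9 to tank#11.
So the given relations leave the order of tank#11 and tank#9 undetermined.

undetermined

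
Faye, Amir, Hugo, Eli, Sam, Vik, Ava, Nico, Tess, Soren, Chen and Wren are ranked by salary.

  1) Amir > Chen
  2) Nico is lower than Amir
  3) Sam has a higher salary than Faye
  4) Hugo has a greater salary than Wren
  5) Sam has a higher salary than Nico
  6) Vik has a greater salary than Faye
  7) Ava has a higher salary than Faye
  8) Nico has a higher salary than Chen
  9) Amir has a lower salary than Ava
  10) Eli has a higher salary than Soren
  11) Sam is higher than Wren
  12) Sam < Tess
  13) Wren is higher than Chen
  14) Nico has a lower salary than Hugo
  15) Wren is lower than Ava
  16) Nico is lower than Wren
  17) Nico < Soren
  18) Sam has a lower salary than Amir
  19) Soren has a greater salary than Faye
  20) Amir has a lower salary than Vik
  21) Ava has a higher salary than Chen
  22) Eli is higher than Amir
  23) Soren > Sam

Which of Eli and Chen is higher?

Chaining the given relations: Chen < Nico < Wren < Sam < Amir < Eli.
So Chen < Eli; Eli is the higher of the two.

Eli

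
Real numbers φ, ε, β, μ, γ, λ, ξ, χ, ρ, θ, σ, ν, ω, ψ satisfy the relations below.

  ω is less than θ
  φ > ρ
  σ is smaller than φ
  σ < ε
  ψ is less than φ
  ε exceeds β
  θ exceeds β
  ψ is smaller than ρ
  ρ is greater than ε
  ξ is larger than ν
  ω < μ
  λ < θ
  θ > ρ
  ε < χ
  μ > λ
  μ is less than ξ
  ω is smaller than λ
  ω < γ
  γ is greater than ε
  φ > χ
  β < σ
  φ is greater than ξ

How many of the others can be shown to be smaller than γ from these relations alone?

From γ the given relations immediately reach ω, ε.
From those, β, σ — 4 in total.
No other element is forced below γ by the given relations, so the count is 4.

4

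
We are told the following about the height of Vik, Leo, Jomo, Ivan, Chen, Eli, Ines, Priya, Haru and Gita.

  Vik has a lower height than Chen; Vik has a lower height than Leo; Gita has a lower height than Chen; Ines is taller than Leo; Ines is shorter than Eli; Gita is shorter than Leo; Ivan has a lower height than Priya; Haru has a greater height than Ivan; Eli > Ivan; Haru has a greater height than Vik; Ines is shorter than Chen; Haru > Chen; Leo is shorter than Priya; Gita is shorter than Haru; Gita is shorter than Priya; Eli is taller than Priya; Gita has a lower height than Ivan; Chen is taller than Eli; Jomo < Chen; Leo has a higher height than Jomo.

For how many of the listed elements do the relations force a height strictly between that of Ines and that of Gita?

1

Chaining upward from Gita reaches: Ivan, Leo, Priya, Eli, Chen, Haru.
Chaining downward from Ines reaches: Jomo, Vik, Leo.
Strictly between Gita and Ines are those in both lists: Leo — 1 element.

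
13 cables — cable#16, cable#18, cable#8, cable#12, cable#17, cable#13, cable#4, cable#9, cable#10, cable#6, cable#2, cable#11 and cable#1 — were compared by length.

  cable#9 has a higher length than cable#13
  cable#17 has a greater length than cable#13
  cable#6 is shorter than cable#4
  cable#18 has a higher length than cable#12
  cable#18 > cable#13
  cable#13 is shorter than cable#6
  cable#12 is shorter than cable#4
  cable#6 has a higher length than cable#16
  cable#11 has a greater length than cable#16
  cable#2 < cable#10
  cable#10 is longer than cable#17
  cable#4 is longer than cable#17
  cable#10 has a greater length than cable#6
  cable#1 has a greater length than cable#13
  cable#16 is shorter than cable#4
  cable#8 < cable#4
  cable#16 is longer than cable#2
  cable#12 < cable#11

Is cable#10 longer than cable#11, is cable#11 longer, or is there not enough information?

undetermined

Following every chain through cable#10: below cable#10 we get cable#13, cable#2, cable#16, cable#6, cable#17.
cable#11 is not reached, and no chain runs the other way from cable#11 to cable#10.
So the given relations leave the order of cable#10 and cable#11 undetermined.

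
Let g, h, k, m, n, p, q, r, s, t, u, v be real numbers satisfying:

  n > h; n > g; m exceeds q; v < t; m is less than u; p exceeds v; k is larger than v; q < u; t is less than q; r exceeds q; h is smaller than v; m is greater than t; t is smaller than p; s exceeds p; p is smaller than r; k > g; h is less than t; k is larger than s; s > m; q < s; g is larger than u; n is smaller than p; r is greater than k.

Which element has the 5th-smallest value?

m

Piecing the relations together gives one ordering: h < v < t < q < m < u < g < n < p < s < k < r.
The 5th smallest is m.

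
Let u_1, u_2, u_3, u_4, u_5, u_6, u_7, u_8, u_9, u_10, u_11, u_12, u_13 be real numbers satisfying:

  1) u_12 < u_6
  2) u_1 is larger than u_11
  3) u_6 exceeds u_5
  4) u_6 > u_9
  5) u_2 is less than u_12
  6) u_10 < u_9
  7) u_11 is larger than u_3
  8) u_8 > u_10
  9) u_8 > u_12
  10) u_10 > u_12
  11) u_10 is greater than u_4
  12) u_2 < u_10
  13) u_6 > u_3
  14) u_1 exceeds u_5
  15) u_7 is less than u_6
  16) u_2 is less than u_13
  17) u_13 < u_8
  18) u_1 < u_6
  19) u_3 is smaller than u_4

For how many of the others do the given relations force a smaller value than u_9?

5

The elements the relations force below u_9 are u_3, u_4, u_2, u_12, u_10 — no chain reaches any other.
That is 5.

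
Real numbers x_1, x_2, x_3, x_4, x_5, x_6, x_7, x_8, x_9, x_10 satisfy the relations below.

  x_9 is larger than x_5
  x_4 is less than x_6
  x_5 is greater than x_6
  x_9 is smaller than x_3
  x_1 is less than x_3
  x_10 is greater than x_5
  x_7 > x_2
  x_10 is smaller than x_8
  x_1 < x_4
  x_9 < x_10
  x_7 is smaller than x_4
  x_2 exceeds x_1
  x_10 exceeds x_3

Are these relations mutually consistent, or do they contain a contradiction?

consistent

Every relation is compatible with x_1 < x_2 < x_7 < x_4 < x_6 < x_5 < x_9 < x_3 < x_10 < x_8; the set is consistent.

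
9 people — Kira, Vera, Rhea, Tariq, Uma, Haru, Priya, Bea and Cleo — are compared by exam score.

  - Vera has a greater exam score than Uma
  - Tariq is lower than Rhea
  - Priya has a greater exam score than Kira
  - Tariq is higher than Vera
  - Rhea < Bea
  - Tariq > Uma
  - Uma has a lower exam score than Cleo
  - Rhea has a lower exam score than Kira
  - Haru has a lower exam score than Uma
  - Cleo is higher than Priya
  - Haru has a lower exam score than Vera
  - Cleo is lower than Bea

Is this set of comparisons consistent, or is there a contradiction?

consistent

The single ordering Haru < Uma < Vera < Tariq < Rhea < Kira < Priya < Cleo < Bea satisfies every listed relation, so no contradiction arises.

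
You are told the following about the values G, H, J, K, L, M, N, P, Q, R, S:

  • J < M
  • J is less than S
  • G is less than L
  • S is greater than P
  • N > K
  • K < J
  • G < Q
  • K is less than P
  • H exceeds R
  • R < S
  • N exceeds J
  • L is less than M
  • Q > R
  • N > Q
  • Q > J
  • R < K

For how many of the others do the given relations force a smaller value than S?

4

Directly below S: R, J, P.
One step further: K (4 so far).
Nothing else is reachable below S; 4 in all.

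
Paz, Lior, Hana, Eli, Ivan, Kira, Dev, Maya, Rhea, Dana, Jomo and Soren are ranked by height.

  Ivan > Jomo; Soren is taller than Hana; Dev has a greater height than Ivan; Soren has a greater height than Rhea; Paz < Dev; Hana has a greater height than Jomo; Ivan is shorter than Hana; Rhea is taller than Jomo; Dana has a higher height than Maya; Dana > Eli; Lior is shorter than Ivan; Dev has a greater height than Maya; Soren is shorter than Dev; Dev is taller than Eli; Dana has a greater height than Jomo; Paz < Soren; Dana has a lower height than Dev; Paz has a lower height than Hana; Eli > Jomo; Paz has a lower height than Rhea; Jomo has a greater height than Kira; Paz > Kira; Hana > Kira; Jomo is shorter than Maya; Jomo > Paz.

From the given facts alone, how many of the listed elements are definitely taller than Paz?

The elements the relations force above Paz are Jomo, Ivan, Eli, Rhea, Maya, Hana, Soren, Dana, Dev — no chain reaches any other.
That is 9.

9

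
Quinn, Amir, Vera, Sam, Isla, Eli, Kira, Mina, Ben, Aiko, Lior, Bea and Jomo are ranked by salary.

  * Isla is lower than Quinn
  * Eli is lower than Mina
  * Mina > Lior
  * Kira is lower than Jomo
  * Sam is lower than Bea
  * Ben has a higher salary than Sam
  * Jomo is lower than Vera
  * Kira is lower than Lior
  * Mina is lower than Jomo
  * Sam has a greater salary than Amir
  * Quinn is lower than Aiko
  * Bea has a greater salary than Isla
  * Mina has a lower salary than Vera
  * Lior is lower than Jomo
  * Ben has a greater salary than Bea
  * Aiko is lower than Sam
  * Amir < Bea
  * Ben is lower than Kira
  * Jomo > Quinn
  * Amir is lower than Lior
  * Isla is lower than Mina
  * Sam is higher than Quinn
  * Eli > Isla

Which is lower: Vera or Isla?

Link the given pairs in sequence: Isla < Quinn; Quinn < Aiko; Aiko < Sam; Sam < Bea; Bea < Ben; Ben < Kira; Kira < Lior; Lior < Mina; Mina < Jomo; Jomo < Vera.
Together: Isla < Quinn < Aiko < Sam < Bea < Ben < Kira < Lior < Mina < Jomo < Vera.
So Isla < Vera; Isla is the lower of the two.

Isla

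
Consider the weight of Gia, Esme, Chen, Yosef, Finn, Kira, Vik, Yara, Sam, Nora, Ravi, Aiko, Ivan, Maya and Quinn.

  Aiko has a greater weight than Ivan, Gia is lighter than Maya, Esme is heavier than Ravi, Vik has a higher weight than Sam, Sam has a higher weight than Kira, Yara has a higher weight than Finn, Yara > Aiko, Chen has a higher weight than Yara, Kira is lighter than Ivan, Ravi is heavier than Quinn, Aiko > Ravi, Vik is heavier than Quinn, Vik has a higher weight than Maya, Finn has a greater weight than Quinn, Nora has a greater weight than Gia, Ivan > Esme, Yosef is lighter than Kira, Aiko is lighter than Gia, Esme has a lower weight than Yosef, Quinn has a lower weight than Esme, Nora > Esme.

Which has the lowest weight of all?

Quinn

Chaining upward from Quinn: directly above it, Ravi, Esme, Finn, Vik; then Yosef, Ivan, Aiko, Yara, Nora; then Kira, Gia, Chen; then Sam, Maya.
That covers every other element, and nothing is given below Quinn, so Quinn is the lowest weight.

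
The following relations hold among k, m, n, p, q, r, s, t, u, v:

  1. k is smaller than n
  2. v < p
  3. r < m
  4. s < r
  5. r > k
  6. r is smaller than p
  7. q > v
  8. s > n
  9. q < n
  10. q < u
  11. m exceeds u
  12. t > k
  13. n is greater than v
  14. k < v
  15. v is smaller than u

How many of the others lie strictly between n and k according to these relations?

Chaining upward from k reaches: t, v, q, s, r, u, m, p.
Chaining downward from n reaches: v, q.
Strictly between k and n are those in both lists: v, q — 2 elements.

2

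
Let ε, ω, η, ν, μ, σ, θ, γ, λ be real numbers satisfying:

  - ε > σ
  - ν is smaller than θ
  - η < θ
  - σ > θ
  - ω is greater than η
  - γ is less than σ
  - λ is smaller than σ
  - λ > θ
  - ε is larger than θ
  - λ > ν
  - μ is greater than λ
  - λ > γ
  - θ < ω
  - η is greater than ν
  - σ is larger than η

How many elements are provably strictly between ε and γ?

Chaining upward from γ reaches: λ, σ, μ.
Chaining downward from ε reaches: ν, η, θ, λ, σ.
Strictly between γ and ε are those in both lists: λ, σ — 2 elements.

2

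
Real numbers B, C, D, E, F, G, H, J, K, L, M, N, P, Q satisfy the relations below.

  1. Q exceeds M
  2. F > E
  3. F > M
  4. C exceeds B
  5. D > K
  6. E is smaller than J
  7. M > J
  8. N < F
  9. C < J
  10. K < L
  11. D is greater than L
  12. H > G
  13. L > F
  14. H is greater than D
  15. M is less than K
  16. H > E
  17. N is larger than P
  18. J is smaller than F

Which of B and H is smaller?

Link the given pairs in sequence: B < C; C < J; J < F; F < L; L < D; D < H.
Together: B < C < J < F < L < D < H.
So B < H; B is the smaller of the two.

B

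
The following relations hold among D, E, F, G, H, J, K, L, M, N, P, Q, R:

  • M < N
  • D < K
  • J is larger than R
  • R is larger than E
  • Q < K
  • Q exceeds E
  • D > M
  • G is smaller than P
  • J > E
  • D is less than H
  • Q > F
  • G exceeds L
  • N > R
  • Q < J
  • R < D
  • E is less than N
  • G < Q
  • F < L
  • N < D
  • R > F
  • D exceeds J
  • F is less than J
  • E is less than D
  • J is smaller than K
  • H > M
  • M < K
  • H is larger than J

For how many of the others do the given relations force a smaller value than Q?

4

Directly below Q: F, E, G.
One step further: L (4 so far).
Nothing else is reachable below Q; 4 in all.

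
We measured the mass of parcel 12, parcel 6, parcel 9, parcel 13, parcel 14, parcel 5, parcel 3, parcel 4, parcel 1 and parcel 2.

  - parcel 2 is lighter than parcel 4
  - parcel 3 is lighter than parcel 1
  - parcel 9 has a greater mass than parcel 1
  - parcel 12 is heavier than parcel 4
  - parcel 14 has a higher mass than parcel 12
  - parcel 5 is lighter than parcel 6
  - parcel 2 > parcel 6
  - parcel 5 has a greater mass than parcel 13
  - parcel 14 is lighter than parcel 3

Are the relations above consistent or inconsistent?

consistent

The single ordering parcel 13 < parcel 5 < parcel 6 < parcel 2 < parcel 4 < parcel 12 < parcel 14 < parcel 3 < parcel 1 < parcel 9 satisfies every listed relation, so no contradiction arises.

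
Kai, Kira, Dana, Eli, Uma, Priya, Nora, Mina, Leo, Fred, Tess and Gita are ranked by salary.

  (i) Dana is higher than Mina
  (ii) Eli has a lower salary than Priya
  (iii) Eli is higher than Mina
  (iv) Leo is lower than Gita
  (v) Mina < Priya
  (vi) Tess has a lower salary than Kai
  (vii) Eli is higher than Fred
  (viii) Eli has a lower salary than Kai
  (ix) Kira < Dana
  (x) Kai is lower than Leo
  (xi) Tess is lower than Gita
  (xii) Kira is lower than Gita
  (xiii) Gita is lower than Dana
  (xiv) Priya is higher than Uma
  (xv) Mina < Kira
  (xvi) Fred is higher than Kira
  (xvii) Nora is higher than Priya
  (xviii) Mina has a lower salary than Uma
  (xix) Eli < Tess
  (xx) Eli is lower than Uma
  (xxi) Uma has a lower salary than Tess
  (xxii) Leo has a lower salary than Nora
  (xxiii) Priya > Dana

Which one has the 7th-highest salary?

Tess

Chaining the given pairs: Mina < Kira < Fred < Eli < Uma < Tess < Kai < Leo < Gita < Dana < Priya < Nora.
Counting 7 from the largest end gives Tess.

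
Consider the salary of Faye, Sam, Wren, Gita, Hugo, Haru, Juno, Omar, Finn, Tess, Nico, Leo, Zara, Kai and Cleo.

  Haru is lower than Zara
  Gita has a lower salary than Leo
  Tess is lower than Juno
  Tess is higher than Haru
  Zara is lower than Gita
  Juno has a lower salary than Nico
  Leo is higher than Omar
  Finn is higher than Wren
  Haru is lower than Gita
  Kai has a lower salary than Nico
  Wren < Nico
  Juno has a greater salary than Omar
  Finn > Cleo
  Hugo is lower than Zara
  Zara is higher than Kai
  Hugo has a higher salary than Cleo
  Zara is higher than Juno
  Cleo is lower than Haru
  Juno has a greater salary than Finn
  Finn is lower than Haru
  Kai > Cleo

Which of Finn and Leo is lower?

Finn

Finn < Haru and Haru < Tess give Finn < Tess.
Then Tess < Juno extends the chain to Juno.
Then Juno < Zara extends the chain to Zara.
With Zara < Gita: Finn < Haru < Tess < Juno < Zara < Gita.
Then Gita < Leo extends the chain to Leo.
So Finn < Leo; Finn is the lower of the two.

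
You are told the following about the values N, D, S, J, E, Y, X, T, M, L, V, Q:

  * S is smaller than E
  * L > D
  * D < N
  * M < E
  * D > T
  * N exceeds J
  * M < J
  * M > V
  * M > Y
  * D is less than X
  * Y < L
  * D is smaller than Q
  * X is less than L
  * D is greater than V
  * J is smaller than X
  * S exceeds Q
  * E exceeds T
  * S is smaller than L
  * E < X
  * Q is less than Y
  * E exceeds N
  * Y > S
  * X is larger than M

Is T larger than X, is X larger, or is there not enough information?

X

Link the given pairs in sequence: T < D; D < Q; Q < S; S < Y; Y < M; M < J; J < N; N < E; E < X.
Chaining these gives T < D < Q < S < Y < M < J < N < E < X.
So X is larger.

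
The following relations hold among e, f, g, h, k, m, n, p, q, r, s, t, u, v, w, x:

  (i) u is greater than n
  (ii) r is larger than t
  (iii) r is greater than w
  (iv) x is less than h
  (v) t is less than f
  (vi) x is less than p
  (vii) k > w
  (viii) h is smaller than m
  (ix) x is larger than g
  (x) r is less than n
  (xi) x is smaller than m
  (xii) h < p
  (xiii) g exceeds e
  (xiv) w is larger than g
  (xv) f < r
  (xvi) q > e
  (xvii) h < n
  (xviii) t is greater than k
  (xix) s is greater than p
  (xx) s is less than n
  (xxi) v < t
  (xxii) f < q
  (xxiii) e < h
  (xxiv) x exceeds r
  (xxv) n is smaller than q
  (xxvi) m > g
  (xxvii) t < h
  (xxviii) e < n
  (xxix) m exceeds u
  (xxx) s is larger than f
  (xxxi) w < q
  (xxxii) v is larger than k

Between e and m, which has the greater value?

Chaining the given relations: e < g < w < k < v < t < f < r < x < h < p < s < n < u < m.
So e < m; m is the larger of the two.

m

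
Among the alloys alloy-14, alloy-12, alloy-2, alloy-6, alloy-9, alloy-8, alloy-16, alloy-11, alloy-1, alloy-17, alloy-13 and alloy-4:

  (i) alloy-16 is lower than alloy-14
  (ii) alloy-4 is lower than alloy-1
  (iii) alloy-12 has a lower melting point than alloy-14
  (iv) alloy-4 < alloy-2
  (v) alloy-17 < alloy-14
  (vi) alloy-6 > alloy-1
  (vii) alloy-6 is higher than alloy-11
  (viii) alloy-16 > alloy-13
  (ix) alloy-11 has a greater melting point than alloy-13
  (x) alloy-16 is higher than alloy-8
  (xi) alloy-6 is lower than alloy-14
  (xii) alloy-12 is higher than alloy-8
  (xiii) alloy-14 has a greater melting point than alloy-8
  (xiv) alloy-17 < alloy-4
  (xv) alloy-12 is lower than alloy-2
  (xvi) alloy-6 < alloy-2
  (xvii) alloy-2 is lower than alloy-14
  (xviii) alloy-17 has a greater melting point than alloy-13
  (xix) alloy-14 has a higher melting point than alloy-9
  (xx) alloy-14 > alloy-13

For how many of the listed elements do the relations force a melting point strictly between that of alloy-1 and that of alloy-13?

Chaining upward from alloy-13 reaches: alloy-17, alloy-16, alloy-4, alloy-11, alloy-6, alloy-2, alloy-14.
Chaining downward from alloy-1 reaches: alloy-17, alloy-4.
Strictly between alloy-13 and alloy-1 are those in both lists: alloy-17, alloy-4 — 2 elements.

2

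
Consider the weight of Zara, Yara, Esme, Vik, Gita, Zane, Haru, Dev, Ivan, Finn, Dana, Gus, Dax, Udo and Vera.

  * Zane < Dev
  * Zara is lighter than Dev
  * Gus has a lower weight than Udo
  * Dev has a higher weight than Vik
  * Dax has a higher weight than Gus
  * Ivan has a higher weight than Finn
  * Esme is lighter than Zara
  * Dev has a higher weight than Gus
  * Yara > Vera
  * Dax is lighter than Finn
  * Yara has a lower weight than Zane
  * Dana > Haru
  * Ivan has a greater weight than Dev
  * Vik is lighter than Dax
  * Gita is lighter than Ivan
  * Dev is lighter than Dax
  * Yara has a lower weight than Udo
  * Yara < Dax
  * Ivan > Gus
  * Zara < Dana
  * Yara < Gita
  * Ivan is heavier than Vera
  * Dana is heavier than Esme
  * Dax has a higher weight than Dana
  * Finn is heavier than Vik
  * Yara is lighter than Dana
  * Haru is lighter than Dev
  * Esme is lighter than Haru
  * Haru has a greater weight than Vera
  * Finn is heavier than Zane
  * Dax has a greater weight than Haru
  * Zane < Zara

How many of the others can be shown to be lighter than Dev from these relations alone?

From Dev the given relations immediately reach Vik, Gus, Zane, Zara, Haru.
From those, Vera, Yara, Esme — 8 in total.
Nothing else is reachable below Dev; 8 in all.

8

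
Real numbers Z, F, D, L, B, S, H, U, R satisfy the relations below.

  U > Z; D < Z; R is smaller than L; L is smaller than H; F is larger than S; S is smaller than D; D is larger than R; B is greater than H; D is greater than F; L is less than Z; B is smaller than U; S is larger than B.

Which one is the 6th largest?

B

The consecutive relations fix a unique order: R < L < H < B < S < F < D < Z < U.
The 6th largest is B.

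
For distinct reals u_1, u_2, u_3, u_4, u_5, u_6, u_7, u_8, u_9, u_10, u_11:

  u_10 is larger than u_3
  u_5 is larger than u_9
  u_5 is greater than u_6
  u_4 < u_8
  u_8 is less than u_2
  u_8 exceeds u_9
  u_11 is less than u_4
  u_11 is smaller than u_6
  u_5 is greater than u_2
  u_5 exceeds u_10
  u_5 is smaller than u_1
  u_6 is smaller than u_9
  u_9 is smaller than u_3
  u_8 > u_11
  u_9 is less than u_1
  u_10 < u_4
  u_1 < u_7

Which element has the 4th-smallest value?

Chaining the given pairs: u_11 < u_6 < u_9 < u_3 < u_10 < u_4 < u_8 < u_2 < u_5 < u_1 < u_7.
The 4th smallest is u_3.

u_3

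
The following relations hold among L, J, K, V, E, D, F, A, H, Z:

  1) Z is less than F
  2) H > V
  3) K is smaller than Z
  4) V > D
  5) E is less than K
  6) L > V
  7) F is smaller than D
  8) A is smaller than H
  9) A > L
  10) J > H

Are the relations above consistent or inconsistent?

consistent

The single ordering E < K < Z < F < D < V < L < A < H < J satisfies every listed relation, so no contradiction arises.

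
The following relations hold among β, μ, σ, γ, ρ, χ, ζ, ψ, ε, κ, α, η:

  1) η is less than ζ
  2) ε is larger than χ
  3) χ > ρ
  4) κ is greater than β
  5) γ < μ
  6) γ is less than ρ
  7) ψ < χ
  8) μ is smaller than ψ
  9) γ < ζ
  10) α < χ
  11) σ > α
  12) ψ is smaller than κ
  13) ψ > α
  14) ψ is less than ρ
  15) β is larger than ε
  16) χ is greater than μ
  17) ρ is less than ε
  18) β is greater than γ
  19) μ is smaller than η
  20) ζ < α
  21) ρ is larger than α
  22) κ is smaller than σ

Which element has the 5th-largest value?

χ

The consecutive relations fix a unique order: γ < μ < η < ζ < α < ψ < ρ < χ < ε < β < κ < σ.
Counting 5 from the largest end gives χ.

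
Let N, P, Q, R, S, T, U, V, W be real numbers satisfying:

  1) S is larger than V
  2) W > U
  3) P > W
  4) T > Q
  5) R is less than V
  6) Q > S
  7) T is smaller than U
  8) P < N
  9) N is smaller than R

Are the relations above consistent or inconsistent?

inconsistent

We have R < V stated directly, yet also V < S < Q < T < U < W < P < N < R by chaining the others — so V < R. Contradiction.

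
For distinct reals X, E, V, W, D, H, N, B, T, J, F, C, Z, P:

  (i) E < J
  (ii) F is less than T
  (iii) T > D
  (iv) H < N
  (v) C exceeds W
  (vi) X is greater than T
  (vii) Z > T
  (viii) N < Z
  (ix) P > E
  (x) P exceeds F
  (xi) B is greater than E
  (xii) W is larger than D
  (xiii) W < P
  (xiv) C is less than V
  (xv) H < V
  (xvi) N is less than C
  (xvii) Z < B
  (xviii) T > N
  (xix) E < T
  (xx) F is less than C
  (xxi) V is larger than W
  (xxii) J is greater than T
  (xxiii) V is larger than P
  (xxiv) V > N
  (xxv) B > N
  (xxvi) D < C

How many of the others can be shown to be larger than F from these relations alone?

From F the given relations immediately reach T, P, C.
From those, X, Z, J, V — 7 in total.
From those, B — 8 in total.
No other element is forced above F by the given relations, so the count is 8.

8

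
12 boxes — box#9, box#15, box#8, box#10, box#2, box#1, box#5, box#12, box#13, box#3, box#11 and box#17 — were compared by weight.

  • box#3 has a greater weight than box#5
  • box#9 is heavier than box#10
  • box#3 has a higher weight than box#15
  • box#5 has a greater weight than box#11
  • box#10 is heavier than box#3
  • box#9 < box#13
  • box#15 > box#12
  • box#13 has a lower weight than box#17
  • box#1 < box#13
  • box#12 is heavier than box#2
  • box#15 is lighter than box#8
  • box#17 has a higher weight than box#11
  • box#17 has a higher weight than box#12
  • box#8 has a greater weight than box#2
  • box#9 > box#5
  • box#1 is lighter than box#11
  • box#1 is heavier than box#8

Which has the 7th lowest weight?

box#5

The consecutive relations fix a unique order: box#2 < box#12 < box#15 < box#8 < box#1 < box#11 < box#5 < box#3 < box#10 < box#9 < box#13 < box#17.
Counting 7 from the smallest end gives box#5.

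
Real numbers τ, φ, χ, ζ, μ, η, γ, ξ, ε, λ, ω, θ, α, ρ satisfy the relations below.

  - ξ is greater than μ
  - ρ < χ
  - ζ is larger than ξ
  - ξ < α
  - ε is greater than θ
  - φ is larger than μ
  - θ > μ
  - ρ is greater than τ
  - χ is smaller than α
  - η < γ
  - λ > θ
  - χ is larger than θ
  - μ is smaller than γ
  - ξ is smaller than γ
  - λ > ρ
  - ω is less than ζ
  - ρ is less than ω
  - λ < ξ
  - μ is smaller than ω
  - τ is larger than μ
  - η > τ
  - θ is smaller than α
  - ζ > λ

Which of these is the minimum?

Chaining upward from μ: directly above it, τ, φ, θ, ξ, ω, γ; then ρ, ε, λ, η, χ, ζ, α.
That covers every other element, and nothing is given below μ, so μ is the minimum.

μ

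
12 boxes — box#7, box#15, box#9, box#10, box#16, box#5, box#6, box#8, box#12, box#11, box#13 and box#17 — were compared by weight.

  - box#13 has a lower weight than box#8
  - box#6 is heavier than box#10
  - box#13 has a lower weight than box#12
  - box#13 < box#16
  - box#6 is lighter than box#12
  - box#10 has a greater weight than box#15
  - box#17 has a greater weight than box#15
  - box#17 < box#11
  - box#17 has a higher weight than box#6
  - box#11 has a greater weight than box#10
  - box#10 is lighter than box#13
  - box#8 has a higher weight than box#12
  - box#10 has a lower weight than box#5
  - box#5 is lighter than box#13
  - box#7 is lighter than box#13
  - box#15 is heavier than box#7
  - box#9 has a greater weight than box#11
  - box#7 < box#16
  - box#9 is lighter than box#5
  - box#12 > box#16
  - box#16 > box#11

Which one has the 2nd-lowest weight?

Chaining the given pairs: box#7 < box#15 < box#10 < box#6 < box#17 < box#11 < box#9 < box#5 < box#13 < box#16 < box#12 < box#8.
Counting 2 from the smallest end gives box#15.

box#15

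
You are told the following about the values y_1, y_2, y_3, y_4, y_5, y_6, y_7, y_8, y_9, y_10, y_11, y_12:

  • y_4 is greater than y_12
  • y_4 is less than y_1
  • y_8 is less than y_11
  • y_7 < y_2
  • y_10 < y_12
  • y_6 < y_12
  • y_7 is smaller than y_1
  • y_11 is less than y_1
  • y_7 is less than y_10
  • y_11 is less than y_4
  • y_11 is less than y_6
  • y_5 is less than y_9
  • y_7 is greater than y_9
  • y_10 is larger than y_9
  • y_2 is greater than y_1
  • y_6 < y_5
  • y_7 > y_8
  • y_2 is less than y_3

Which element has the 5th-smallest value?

Chaining the given pairs: y_8 < y_11 < y_6 < y_5 < y_9 < y_7 < y_10 < y_12 < y_4 < y_1 < y_2 < y_3.
Counting 5 from the smallest end gives y_9.

y_9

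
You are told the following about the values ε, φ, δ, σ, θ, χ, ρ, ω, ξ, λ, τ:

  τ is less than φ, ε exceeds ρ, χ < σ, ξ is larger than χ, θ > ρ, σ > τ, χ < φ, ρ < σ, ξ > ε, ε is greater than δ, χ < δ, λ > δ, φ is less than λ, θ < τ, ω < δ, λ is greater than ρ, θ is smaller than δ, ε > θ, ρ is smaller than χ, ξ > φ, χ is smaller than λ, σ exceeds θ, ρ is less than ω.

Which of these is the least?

θ is not least since ρ < θ; χ is not least since ρ < χ; τ is not least since θ < τ; φ is not least since τ < φ; ω is not least since ρ < ω; δ is not least since θ < δ; λ is not least since ρ < λ; ε is not least since ρ < ε; ξ is not least since φ < ξ; σ is not least since τ < σ.
Only ρ has nothing below it, so ρ is the least.

ρ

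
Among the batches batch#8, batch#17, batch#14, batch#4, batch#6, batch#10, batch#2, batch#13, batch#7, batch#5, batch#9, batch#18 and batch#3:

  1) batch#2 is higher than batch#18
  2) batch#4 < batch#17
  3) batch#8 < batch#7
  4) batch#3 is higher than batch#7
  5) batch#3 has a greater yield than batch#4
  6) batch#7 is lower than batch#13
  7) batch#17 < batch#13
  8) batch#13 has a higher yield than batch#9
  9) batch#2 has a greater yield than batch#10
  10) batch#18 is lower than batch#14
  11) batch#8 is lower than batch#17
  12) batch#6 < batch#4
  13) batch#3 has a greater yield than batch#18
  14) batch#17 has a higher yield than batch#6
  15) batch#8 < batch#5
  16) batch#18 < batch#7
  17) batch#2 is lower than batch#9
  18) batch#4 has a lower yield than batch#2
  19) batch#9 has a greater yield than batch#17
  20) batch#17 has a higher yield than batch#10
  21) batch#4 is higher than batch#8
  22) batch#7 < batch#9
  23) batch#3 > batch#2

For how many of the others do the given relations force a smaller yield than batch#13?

The elements the relations force below batch#13 are batch#18, batch#6, batch#10, batch#8, batch#4, batch#7, batch#17, batch#2, batch#9 — no chain reaches any other.
That is 9.

9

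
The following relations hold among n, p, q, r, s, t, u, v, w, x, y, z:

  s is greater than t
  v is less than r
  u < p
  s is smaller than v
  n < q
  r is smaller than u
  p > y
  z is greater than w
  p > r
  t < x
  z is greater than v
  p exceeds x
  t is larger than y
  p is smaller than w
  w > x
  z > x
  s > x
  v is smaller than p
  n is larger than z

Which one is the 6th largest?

u

The consecutive relations fix a unique order: y < t < x < s < v < r < u < p < w < z < n < q.
The 6th largest is u.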